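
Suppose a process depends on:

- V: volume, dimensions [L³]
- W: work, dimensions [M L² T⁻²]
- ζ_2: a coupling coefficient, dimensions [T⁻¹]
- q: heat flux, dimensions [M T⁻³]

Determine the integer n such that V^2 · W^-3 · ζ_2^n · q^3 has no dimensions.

-3

Balance the T exponent: (-1)·n from ζ_2, plus 2·(0) − 3·(-2) + 3·(-3) = -3 from the rest, must sum to zero.
−n − 3 = 0, so n = -3.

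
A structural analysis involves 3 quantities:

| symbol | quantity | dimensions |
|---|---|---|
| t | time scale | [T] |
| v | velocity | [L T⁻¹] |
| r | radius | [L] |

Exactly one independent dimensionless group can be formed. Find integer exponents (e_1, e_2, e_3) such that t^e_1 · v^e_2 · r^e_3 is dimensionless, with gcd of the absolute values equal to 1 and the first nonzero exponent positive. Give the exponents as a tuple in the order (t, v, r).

(1, 1, -1)

L: e_1·(0) + e_2·(1) + e_3·(1) = 0
T: e_1·(1) + e_2·(-1) + e_3·(0) = 0
Solving this homogeneous linear system for the smallest-integer solution (first nonzero entry positive) gives (1, 1, -1).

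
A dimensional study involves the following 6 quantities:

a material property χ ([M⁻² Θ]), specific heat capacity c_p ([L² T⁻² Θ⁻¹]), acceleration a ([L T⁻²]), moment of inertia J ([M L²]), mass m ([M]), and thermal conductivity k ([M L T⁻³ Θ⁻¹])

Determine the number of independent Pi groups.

There are 6 variables and 4 base dimensions (M, L, T, Θ).
The dimension matrix has rank 4.
Independent dimensionless groups: 6 − 4 = 2.

2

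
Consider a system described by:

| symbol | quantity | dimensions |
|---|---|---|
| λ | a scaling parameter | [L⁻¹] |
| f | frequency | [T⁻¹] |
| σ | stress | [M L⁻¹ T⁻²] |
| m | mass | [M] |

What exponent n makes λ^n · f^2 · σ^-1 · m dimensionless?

1

Balance the L exponent: (-1)·n from λ, plus 2·(0) − (-1) + (0) = 1 from the rest, must sum to zero.
−n + 1 = 0, so n = 1.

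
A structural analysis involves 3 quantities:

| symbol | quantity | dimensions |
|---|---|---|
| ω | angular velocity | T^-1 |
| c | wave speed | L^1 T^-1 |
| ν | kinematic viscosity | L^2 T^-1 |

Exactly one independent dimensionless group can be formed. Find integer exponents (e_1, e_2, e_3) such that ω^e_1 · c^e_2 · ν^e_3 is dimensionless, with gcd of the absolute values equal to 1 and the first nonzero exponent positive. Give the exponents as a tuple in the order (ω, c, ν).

L: e_1·(0) + e_2·(1) + e_3·(2) = 0
T: e_1·(-1) + e_2·(-1) + e_3·(-1) = 0
Solving this homogeneous linear system for the smallest-integer solution (first nonzero entry positive) gives (1, -2, 1).

(1, -2, 1)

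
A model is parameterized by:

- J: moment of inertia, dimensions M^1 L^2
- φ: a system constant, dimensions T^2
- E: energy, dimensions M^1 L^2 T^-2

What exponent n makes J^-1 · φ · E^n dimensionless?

Balance the M exponent: (1)·n from E, plus −(1) + (0) = -1 from the rest, must sum to zero.
n − 1 = 0, so n = 1.

1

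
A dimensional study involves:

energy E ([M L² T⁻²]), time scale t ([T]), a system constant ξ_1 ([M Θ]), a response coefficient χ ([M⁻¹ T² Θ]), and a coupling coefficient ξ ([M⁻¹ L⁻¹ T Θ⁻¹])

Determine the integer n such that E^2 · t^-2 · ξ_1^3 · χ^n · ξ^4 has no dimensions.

1

Balance the M exponent: (-1)·n from χ, plus 2·(1) − 2·(0) + 3·(1) + 4·(-1) = 1 from the rest, must sum to zero.
−n + 1 = 0, so n = 1.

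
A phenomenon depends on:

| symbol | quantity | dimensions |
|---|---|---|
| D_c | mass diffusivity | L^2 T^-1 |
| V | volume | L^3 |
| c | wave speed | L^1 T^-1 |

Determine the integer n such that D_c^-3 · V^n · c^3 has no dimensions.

Balance the L exponent: (3)·n from V, plus −3·(2) + 3·(1) = -3 from the rest, must sum to zero.
3n − 3 = 0, so n = 1.

1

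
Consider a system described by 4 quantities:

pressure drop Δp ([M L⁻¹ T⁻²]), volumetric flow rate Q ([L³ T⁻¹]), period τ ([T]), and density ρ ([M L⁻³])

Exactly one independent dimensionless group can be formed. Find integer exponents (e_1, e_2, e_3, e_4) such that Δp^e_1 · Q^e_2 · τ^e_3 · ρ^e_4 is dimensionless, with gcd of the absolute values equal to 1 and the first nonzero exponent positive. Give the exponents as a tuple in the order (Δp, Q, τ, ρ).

(3, -2, 4, -3)

M: e_1·(1) + e_2·(0) + e_3·(0) + e_4·(1) = 0
L: e_1·(-1) + e_2·(3) + e_3·(0) + e_4·(-3) = 0
T: e_1·(-2) + e_2·(-1) + e_3·(1) + e_4·(0) = 0
Solving this homogeneous linear system for the smallest-integer solution (first nonzero entry positive) gives (3, -2, 4, -3).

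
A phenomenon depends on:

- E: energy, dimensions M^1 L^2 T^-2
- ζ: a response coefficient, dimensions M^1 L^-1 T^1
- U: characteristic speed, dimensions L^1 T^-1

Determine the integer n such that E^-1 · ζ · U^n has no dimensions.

Balance the L exponent: (1)·n from U, plus −(2) + (-1) = -3 from the rest, must sum to zero.
n − 3 = 0, so n = 3.

3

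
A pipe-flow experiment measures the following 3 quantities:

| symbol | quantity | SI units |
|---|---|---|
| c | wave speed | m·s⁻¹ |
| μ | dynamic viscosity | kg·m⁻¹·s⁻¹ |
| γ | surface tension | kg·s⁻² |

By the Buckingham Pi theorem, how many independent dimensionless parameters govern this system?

There are 3 variables and 3 base dimensions (M, L, T).
The dimension matrix has rank 2 (less than 3: the dimension vectors are linearly dependent).
Independent dimensionless groups: 3 − 2 = 1.

1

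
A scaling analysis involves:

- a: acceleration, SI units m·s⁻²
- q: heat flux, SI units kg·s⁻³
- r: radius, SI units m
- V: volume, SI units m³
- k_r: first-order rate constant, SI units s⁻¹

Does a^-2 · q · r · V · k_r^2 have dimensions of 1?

Sum the exponent of each base dimension across the product:
  M: −2·[a]_M + [q]_M + [r]_M + [V]_M + 2·[k_r]_M = −2·(0) + (1) + (0) + (0) + 2·(0) = 1
  L: −2·[a]_L + [q]_L + [r]_L + [V]_L + 2·[k_r]_L = −2·(1) + (0) + (1) + (3) + 2·(0) = 2
  T: −2·[a]_T + [q]_T + [r]_T + [V]_T + 2·[k_r]_T = −2·(-2) + (-3) + (0) + (0) + 2·(-1) = -1
Net dimensions [M L² T⁻¹] ≠ [1] — not dimensionless.

no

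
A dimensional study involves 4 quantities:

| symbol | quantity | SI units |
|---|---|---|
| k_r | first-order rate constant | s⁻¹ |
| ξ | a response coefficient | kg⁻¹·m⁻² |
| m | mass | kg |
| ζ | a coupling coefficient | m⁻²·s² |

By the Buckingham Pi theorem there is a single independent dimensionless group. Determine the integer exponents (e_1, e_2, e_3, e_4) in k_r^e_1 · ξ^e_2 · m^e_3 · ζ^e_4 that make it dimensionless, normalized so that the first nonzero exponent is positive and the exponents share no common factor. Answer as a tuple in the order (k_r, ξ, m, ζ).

M: e_1·(0) + e_2·(-1) + e_3·(1) + e_4·(0) = 0
L: e_1·(0) + e_2·(-2) + e_3·(0) + e_4·(-2) = 0
T: e_1·(-1) + e_2·(0) + e_3·(0) + e_4·(2) = 0
Solving this homogeneous linear system for the smallest-integer solution (first nonzero entry positive) gives (2, -1, -1, 1).

(2, -1, -1, 1)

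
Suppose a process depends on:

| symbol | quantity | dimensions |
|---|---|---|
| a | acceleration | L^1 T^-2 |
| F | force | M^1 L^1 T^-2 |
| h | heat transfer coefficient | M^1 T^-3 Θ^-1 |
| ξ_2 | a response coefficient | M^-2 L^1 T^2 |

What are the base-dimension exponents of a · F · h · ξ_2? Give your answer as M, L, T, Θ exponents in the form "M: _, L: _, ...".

Collect each base-dimension exponent across the product:
  M: (0) + (1) + (1) + (-2) = 0
  L: (1) + (1) + (0) + (1) = 3
  T: (-2) + (-2) + (-3) + (2) = -5
  Θ: (0) + (0) + (-1) + (0) = -1
So the dimensions are [L³ T⁻⁵ Θ⁻¹].

M: 0, L: 3, T: -5, Θ: -1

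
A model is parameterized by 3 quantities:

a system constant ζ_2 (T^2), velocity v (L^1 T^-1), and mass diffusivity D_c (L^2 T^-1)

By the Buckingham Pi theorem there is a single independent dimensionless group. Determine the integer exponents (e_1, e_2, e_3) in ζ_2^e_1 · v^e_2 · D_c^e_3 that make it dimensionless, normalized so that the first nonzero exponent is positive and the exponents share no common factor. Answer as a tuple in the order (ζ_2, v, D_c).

(1, 4, -2)

L: e_1·(0) + e_2·(1) + e_3·(2) = 0
T: e_1·(2) + e_2·(-1) + e_3·(-1) = 0
Solving this homogeneous linear system for the smallest-integer solution (first nonzero entry positive) gives (1, 4, -2).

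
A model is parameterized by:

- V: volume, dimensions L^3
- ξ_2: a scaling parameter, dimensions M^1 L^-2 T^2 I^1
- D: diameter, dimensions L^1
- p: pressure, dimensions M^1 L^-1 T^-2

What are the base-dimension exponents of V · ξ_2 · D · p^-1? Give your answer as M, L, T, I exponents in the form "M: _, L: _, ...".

M: 0, L: 3, T: 4, I: 1

Collect each base-dimension exponent across the product:
  M: (0) + (1) + (0) − (1) = 0
  L: (3) + (-2) + (1) − (-1) = 3
  T: (0) + (2) + (0) − (-2) = 4
  I: (0) + (1) + (0) − (0) = 1
So the dimensions are [L³ T⁴ I].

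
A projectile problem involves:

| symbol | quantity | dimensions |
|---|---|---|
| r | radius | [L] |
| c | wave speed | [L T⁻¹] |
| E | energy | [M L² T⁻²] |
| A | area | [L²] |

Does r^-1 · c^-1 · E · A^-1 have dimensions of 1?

no

Sum the exponent of each base dimension across the product:
  M: −[r]_M − [c]_M + [E]_M − [A]_M = −(0) − (0) + (1) − (0) = 1
  L: −[r]_L − [c]_L + [E]_L − [A]_L = −(1) − (1) + (2) − (2) = -2
  T: −[r]_T − [c]_T + [E]_T − [A]_T = −(0) − (-1) + (-2) − (0) = -1
Net dimensions [M L⁻² T⁻¹] ≠ [1] — not dimensionless.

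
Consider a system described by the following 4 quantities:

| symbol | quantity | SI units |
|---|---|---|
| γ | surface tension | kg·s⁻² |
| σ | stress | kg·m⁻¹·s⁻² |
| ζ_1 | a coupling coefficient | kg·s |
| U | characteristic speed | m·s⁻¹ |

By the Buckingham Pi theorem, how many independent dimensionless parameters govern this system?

There are 4 variables and 3 base dimensions (M, L, T).
The dimension matrix has rank 3.
Independent dimensionless groups: 4 − 3 = 1.

1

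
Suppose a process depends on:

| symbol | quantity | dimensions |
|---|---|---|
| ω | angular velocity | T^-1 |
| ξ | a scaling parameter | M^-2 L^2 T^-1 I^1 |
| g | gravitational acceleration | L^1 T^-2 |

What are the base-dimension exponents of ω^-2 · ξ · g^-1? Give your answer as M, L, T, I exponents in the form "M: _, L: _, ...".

Collect each base-dimension exponent across the product:
  M: −2·(0) + (-2) − (0) = -2
  L: −2·(0) + (2) − (1) = 1
  T: −2·(-1) + (-1) − (-2) = 3
  I: −2·(0) + (1) − (0) = 1
So the dimensions are [M⁻² L T³ I].

M: -2, L: 1, T: 3, I: 1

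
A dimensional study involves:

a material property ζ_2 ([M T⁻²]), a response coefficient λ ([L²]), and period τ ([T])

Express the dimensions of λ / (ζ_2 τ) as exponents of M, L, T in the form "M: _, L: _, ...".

Collect each base-dimension exponent across the product:
  M: −(1) + (0) − (0) = -1
  L: −(0) + (2) − (0) = 2
  T: −(-2) + (0) − (1) = 1
So the dimensions are [M⁻¹ L² T].

M: -1, L: 2, T: 1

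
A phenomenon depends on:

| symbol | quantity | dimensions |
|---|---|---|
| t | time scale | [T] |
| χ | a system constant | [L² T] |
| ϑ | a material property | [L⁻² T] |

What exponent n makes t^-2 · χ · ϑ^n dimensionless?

1

Balance the L exponent: (-2)·n from ϑ, plus −2·(0) + (2) = 2 from the rest, must sum to zero.
-2n + 2 = 0, so n = 1.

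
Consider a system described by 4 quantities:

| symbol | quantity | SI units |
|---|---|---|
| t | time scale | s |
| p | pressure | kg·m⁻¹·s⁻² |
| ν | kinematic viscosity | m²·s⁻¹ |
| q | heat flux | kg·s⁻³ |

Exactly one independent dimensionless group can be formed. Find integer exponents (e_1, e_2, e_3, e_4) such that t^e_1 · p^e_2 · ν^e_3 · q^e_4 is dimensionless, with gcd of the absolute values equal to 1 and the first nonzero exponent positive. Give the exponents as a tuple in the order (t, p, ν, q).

M: e_1·(0) + e_2·(1) + e_3·(0) + e_4·(1) = 0
L: e_1·(0) + e_2·(-1) + e_3·(2) + e_4·(0) = 0
T: e_1·(1) + e_2·(-2) + e_3·(-1) + e_4·(-3) = 0
Solving this homogeneous linear system for the smallest-integer solution (first nonzero entry positive) gives (1, -2, -1, 2).

(1, -2, -1, 2)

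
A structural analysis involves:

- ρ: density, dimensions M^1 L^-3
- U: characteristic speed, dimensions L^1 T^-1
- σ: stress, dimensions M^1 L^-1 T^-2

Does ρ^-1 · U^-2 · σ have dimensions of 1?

yes

Sum the exponent of each base dimension across the product:
  M: −[ρ]_M − 2·[U]_M + [σ]_M = −(1) − 2·(0) + (1) = 0
  L: −[ρ]_L − 2·[U]_L + [σ]_L = −(-3) − 2·(1) + (-1) = 0
  T: −[ρ]_T − 2·[U]_T + [σ]_T = −(0) − 2·(-1) + (-2) = 0
All base exponents vanish — dimensionless.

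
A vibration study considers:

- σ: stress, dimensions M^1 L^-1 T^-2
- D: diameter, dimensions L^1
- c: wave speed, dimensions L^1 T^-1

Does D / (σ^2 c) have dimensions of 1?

no

Sum the exponent of each base dimension across the product:
  M: −2·[σ]_M + [D]_M − [c]_M = −2·(1) + (0) − (0) = -2
  L: −2·[σ]_L + [D]_L − [c]_L = −2·(-1) + (1) − (1) = 2
  T: −2·[σ]_T + [D]_T − [c]_T = −2·(-2) + (0) − (-1) = 5
Net dimensions [M⁻² L² T⁵] ≠ [1] — not dimensionless.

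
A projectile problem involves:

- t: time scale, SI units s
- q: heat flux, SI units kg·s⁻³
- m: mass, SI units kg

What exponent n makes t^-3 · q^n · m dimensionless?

Balance the M exponent: (1)·n from q, plus −3·(0) + (1) = 1 from the rest, must sum to zero.
n + 1 = 0, so n = -1.

-1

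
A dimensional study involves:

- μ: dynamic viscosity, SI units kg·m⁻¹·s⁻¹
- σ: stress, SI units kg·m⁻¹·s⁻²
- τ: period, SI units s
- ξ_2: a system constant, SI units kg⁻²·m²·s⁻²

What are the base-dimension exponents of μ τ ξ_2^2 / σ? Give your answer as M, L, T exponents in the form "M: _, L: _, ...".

M: -4, L: 4, T: -2

Collect each base-dimension exponent across the product:
  M: (1) − (1) + (0) + 2·(-2) = -4
  L: (-1) − (-1) + (0) + 2·(2) = 4
  T: (-1) − (-2) + (1) + 2·(-2) = -2
So the dimensions are [M⁻⁴ L⁴ T⁻²].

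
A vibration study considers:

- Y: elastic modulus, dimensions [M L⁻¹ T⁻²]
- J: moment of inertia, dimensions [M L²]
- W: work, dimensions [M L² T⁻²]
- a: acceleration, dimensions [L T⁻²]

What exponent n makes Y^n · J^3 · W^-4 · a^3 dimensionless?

1

Balance the M exponent: (1)·n from Y, plus 3·(1) − 4·(1) + 3·(0) = -1 from the rest, must sum to zero.
n − 1 = 0, so n = 1.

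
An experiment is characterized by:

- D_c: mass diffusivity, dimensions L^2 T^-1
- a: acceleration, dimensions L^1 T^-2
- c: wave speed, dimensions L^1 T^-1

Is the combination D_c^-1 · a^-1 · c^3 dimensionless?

Sum the exponent of each base dimension across the product:
  L: −[D_c]_L − [a]_L + 3·[c]_L = −(2) − (1) + 3·(1) = 0
  T: −[D_c]_T − [a]_T + 3·[c]_T = −(-1) − (-2) + 3·(-1) = 0
All base exponents vanish — dimensionless.

yes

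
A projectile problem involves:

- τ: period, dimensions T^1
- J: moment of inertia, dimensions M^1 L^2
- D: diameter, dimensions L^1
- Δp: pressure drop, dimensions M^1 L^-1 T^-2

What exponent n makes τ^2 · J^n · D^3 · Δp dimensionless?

-1

Balance the M exponent: (1)·n from J, plus 2·(0) + 3·(0) + (1) = 1 from the rest, must sum to zero.
n + 1 = 0, so n = -1.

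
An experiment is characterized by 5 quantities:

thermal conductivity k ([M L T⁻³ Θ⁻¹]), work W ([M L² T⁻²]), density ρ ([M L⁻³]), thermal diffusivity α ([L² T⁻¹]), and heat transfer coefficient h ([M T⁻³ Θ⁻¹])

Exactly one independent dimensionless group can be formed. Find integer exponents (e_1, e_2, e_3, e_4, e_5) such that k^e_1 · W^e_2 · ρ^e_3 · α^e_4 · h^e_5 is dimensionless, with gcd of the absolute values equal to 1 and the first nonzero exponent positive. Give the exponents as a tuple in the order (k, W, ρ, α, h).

(1, -1, 1, 2, -1)

M: e_1·(1) + e_2·(1) + e_3·(1) + e_4·(0) + e_5·(1) = 0
L: e_1·(1) + e_2·(2) + e_3·(-3) + e_4·(2) + e_5·(0) = 0
T: e_1·(-3) + e_2·(-2) + e_3·(0) + e_4·(-1) + e_5·(-3) = 0
Θ: e_1·(-1) + e_2·(0) + e_3·(0) + e_4·(0) + e_5·(-1) = 0
Solving this homogeneous linear system for the smallest-integer solution (first nonzero entry positive) gives (1, -1, 1, 2, -1).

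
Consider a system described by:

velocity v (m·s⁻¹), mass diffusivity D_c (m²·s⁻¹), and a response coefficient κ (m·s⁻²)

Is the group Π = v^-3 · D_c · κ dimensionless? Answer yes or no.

Sum the exponent of each base dimension across the product:
  L: −3·[v]_L + [D_c]_L + [κ]_L = −3·(1) + (2) + (1) = 0
  T: −3·[v]_T + [D_c]_T + [κ]_T = −3·(-1) + (-1) + (-2) = 0
All base exponents vanish — dimensionless.

yes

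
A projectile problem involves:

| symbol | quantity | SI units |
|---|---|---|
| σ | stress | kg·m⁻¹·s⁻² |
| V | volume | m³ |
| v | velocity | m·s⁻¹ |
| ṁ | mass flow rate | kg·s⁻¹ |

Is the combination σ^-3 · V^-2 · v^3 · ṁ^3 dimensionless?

Sum the exponent of each base dimension across the product:
  M: −3·[σ]_M − 2·[V]_M + 3·[v]_M + 3·[ṁ]_M = −3·(1) − 2·(0) + 3·(0) + 3·(1) = 0
  L: −3·[σ]_L − 2·[V]_L + 3·[v]_L + 3·[ṁ]_L = −3·(-1) − 2·(3) + 3·(1) + 3·(0) = 0
  T: −3·[σ]_T − 2·[V]_T + 3·[v]_T + 3·[ṁ]_T = −3·(-2) − 2·(0) + 3·(-1) + 3·(-1) = 0
All base exponents vanish — dimensionless.

yes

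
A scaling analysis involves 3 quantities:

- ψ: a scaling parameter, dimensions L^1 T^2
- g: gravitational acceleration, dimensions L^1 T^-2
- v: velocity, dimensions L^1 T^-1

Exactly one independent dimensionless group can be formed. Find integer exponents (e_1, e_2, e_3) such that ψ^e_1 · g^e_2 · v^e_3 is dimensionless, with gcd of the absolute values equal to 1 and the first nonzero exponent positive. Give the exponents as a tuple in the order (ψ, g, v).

(1, 3, -4)

L: e_1·(1) + e_2·(1) + e_3·(1) = 0
T: e_1·(2) + e_2·(-2) + e_3·(-1) = 0
Solving this homogeneous linear system for the smallest-integer solution (first nonzero entry positive) gives (1, 3, -4).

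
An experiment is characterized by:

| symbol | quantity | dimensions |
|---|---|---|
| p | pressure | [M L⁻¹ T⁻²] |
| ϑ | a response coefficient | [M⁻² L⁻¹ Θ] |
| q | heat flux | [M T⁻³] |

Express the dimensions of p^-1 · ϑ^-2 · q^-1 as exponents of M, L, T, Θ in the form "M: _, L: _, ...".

Collect each base-dimension exponent across the product:
  M: −(1) − 2·(-2) − (1) = 2
  L: −(-1) − 2·(-1) − (0) = 3
  T: −(-2) − 2·(0) − (-3) = 5
  Θ: −(0) − 2·(1) − (0) = -2
So the dimensions are [M² L³ T⁵ Θ⁻²].

M: 2, L: 3, T: 5, Θ: -2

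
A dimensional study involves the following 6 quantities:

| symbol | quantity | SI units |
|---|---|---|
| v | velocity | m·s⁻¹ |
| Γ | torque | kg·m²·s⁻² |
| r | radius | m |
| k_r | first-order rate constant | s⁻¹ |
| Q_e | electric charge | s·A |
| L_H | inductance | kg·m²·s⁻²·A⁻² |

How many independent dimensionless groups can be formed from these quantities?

2

There are 6 variables and 4 base dimensions (M, L, T, I).
The dimension matrix has rank 4.
Independent dimensionless groups: 6 − 4 = 2.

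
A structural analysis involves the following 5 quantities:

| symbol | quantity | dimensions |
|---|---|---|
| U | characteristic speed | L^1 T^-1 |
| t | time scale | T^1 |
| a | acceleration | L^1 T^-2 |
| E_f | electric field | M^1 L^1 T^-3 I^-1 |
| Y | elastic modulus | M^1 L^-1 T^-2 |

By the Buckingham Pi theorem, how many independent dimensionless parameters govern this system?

1

There are 5 variables and 4 base dimensions (M, L, T, I).
The dimension matrix has rank 4.
Independent dimensionless groups: 5 − 4 = 1.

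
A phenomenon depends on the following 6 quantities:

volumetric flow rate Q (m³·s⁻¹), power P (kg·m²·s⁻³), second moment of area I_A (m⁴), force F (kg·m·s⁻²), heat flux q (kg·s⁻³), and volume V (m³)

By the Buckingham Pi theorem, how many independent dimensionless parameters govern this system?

3

There are 6 variables and 3 base dimensions (M, L, T).
The dimension matrix has rank 3.
Independent dimensionless groups: 6 − 3 = 3.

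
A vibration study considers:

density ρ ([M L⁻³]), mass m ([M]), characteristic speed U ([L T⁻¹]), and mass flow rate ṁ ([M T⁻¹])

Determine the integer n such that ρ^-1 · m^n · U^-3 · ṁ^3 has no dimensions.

Balance the M exponent: (1)·n from m, plus −(1) − 3·(0) + 3·(1) = 2 from the rest, must sum to zero.
n + 2 = 0, so n = -2.

-2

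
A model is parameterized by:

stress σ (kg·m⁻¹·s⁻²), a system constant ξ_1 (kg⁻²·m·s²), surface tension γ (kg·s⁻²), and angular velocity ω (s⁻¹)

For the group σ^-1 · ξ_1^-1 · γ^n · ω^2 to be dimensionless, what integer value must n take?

-1

Balance the M exponent: (1)·n from γ, plus −(1) − (-2) + 2·(0) = 1 from the rest, must sum to zero.
n + 1 = 0, so n = -1.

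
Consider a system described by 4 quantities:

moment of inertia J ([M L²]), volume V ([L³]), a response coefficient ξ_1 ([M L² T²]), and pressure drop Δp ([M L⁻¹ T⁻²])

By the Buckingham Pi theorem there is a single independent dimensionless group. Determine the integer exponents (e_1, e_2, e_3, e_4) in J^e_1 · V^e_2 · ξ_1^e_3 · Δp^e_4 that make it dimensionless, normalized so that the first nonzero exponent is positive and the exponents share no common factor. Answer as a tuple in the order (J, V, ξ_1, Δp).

M: e_1·(1) + e_2·(0) + e_3·(1) + e_4·(1) = 0
L: e_1·(2) + e_2·(3) + e_3·(2) + e_4·(-1) = 0
T: e_1·(0) + e_2·(0) + e_3·(2) + e_4·(-2) = 0
Solving this homogeneous linear system for the smallest-integer solution (first nonzero entry positive) gives (2, -1, -1, -1).

(2, -1, -1, -1)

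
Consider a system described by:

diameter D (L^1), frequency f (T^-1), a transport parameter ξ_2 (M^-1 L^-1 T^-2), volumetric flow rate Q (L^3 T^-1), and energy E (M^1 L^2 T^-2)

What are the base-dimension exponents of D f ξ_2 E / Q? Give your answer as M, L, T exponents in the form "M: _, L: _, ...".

Collect each base-dimension exponent across the product:
  M: (0) + (0) + (-1) − (0) + (1) = 0
  L: (1) + (0) + (-1) − (3) + (2) = -1
  T: (0) + (-1) + (-2) − (-1) + (-2) = -4
So the dimensions are [L⁻¹ T⁻⁴].

M: 0, L: -1, T: -4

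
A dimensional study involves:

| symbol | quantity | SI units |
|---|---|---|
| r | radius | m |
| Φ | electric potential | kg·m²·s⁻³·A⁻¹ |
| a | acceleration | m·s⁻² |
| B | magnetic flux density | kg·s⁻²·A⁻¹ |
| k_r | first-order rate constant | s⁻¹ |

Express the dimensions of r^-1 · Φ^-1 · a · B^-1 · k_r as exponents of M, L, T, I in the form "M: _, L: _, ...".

M: -2, L: -2, T: 2, I: 2

Collect each base-dimension exponent across the product:
  M: −(0) − (1) + (0) − (1) + (0) = -2
  L: −(1) − (2) + (1) − (0) + (0) = -2
  T: −(0) − (-3) + (-2) − (-2) + (-1) = 2
  I: −(0) − (-1) + (0) − (-1) + (0) = 2
So the dimensions are [M⁻² L⁻² T² I²].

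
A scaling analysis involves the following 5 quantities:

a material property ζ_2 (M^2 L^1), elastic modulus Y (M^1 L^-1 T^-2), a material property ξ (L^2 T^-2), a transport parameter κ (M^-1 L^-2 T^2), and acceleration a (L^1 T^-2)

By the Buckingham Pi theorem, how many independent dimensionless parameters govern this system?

There are 5 variables and 3 base dimensions (M, L, T).
The dimension matrix has rank 3.
Independent dimensionless groups: 5 − 3 = 2.

2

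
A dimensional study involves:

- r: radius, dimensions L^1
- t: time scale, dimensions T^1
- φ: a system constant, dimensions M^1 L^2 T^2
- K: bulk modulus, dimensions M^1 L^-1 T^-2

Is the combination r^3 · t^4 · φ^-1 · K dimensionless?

yes

Sum the exponent of each base dimension across the product:
  M: 3·[r]_M + 4·[t]_M − [φ]_M + [K]_M = 3·(0) + 4·(0) − (1) + (1) = 0
  L: 3·[r]_L + 4·[t]_L − [φ]_L + [K]_L = 3·(1) + 4·(0) − (2) + (-1) = 0
  T: 3·[r]_T + 4·[t]_T − [φ]_T + [K]_T = 3·(0) + 4·(1) − (2) + (-2) = 0
All base exponents vanish — dimensionless.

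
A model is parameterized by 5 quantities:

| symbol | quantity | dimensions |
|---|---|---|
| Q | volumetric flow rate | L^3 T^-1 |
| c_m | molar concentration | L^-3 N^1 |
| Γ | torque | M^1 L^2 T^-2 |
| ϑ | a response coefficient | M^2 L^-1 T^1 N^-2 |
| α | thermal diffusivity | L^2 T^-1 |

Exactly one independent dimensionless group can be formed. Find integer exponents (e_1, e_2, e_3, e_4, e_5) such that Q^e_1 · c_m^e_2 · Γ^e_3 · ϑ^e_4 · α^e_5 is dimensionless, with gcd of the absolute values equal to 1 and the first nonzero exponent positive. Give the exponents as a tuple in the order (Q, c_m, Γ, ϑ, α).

(1, 2, -2, 1, 4)

M: e_1·(0) + e_2·(0) + e_3·(1) + e_4·(2) + e_5·(0) = 0
L: e_1·(3) + e_2·(-3) + e_3·(2) + e_4·(-1) + e_5·(2) = 0
T: e_1·(-1) + e_2·(0) + e_3·(-2) + e_4·(1) + e_5·(-1) = 0
N: e_1·(0) + e_2·(1) + e_3·(0) + e_4·(-2) + e_5·(0) = 0
Solving this homogeneous linear system for the smallest-integer solution (first nonzero entry positive) gives (1, 2, -2, 1, 4).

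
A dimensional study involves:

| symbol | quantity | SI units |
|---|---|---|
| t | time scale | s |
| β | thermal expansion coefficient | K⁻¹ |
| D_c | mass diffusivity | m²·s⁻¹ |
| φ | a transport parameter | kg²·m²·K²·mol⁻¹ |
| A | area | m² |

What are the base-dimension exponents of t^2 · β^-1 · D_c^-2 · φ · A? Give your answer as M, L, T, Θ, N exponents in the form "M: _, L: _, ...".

Collect each base-dimension exponent across the product:
  M: 2·(0) − (0) − 2·(0) + (2) + (0) = 2
  L: 2·(0) − (0) − 2·(2) + (2) + (2) = 0
  T: 2·(1) − (0) − 2·(-1) + (0) + (0) = 4
  Θ: 2·(0) − (-1) − 2·(0) + (2) + (0) = 3
  N: 2·(0) − (0) − 2·(0) + (-1) + (0) = -1
So the dimensions are [M² T⁴ Θ³ N⁻¹].

M: 2, L: 0, T: 4, Θ: 3, N: -1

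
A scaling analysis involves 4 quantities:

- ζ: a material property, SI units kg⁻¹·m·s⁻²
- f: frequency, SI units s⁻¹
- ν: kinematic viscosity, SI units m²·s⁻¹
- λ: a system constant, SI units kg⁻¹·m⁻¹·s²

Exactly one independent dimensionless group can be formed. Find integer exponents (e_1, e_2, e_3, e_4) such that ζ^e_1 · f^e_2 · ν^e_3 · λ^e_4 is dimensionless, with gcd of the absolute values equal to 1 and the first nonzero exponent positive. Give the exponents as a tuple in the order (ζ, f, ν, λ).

M: e_1·(-1) + e_2·(0) + e_3·(0) + e_4·(-1) = 0
L: e_1·(1) + e_2·(0) + e_3·(2) + e_4·(-1) = 0
T: e_1·(-2) + e_2·(-1) + e_3·(-1) + e_4·(2) = 0
Solving this homogeneous linear system for the smallest-integer solution (first nonzero entry positive) gives (1, -3, -1, -1).

(1, -3, -1, -1)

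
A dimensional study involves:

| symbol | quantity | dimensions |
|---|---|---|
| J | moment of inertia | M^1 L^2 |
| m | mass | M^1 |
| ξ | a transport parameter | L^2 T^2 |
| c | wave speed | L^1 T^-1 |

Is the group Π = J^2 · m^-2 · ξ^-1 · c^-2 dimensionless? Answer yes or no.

Sum the exponent of each base dimension across the product:
  M: 2·[J]_M − 2·[m]_M − [ξ]_M − 2·[c]_M = 2·(1) − 2·(1) − (0) − 2·(0) = 0
  L: 2·[J]_L − 2·[m]_L − [ξ]_L − 2·[c]_L = 2·(2) − 2·(0) − (2) − 2·(1) = 0
  T: 2·[J]_T − 2·[m]_T − [ξ]_T − 2·[c]_T = 2·(0) − 2·(0) − (2) − 2·(-1) = 0
All base exponents vanish — dimensionless.

yes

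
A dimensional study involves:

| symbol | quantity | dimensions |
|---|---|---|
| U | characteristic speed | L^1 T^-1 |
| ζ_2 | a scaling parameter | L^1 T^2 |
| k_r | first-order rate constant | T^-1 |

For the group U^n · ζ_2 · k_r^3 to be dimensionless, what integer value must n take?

Balance the L exponent: (1)·n from U, plus (1) + 3·(0) = 1 from the rest, must sum to zero.
n + 1 = 0, so n = -1.

-1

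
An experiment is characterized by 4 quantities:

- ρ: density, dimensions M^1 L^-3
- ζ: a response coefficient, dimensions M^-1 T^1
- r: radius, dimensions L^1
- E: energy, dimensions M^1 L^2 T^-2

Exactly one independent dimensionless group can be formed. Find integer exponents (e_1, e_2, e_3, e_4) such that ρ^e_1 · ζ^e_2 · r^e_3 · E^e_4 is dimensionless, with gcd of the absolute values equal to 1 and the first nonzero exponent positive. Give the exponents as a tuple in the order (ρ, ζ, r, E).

(1, 2, 1, 1)

M: e_1·(1) + e_2·(-1) + e_3·(0) + e_4·(1) = 0
L: e_1·(-3) + e_2·(0) + e_3·(1) + e_4·(2) = 0
T: e_1·(0) + e_2·(1) + e_3·(0) + e_4·(-2) = 0
Solving this homogeneous linear system for the smallest-integer solution (first nonzero entry positive) gives (1, 2, 1, 1).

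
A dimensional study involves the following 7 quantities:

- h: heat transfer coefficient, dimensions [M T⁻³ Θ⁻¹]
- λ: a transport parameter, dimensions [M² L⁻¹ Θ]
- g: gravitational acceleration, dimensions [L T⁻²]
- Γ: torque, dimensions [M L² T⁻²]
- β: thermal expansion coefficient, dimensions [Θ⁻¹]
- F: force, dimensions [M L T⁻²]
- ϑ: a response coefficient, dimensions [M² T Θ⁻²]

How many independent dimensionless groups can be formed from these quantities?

There are 7 variables and 4 base dimensions (M, L, T, Θ).
The dimension matrix has rank 4.
Independent dimensionless groups: 7 − 4 = 3.

3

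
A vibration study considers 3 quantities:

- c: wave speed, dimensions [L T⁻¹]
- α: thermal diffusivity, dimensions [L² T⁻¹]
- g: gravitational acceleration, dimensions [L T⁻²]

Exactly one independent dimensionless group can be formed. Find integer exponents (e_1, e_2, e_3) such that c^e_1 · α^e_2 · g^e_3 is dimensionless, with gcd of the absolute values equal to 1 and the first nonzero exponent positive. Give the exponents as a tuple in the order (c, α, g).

(3, -1, -1)

L: e_1·(1) + e_2·(2) + e_3·(1) = 0
T: e_1·(-1) + e_2·(-1) + e_3·(-2) = 0
Solving this homogeneous linear system for the smallest-integer solution (first nonzero entry positive) gives (3, -1, -1).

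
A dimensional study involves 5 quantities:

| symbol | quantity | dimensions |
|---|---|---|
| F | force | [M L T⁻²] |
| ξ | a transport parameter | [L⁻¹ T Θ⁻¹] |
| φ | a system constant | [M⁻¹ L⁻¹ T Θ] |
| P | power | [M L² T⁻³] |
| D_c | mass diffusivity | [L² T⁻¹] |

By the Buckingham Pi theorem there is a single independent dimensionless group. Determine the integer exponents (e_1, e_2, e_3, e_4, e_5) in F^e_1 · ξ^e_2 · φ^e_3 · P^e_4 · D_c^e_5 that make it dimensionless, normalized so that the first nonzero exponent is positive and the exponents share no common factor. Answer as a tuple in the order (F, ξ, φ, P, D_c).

M: e_1·(1) + e_2·(0) + e_3·(-1) + e_4·(1) + e_5·(0) = 0
L: e_1·(1) + e_2·(-1) + e_3·(-1) + e_4·(2) + e_5·(2) = 0
T: e_1·(-2) + e_2·(1) + e_3·(1) + e_4·(-3) + e_5·(-1) = 0
Θ: e_1·(0) + e_2·(-1) + e_3·(1) + e_4·(0) + e_5·(0) = 0
Solving this homogeneous linear system for the smallest-integer solution (first nonzero entry positive) gives (2, 1, 1, -1, 1).

(2, 1, 1, -1, 1)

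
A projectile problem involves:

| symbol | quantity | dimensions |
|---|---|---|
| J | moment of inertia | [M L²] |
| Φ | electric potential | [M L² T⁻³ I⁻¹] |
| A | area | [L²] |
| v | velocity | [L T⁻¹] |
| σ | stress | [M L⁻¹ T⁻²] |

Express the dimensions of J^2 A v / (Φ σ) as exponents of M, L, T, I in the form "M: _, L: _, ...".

M: 0, L: 6, T: 4, I: 1

Collect each base-dimension exponent across the product:
  M: 2·(1) − (1) + (0) + (0) − (1) = 0
  L: 2·(2) − (2) + (2) + (1) − (-1) = 6
  T: 2·(0) − (-3) + (0) + (-1) − (-2) = 4
  I: 2·(0) − (-1) + (0) + (0) − (0) = 1
So the dimensions are [L⁶ T⁴ I].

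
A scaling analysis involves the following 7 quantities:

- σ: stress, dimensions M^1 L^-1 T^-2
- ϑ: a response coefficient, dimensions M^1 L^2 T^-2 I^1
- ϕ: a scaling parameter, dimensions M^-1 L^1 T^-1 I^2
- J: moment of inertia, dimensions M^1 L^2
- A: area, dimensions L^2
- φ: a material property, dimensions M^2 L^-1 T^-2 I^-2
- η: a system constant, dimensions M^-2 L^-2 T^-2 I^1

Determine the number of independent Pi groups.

3

There are 7 variables and 4 base dimensions (M, L, T, I).
The dimension matrix has rank 4.
Independent dimensionless groups: 7 − 4 = 3.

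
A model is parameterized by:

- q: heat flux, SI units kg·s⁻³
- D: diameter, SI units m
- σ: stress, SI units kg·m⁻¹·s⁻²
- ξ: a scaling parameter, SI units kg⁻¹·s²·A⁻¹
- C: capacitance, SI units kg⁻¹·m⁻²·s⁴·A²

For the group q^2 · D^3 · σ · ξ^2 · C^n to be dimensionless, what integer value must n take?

Balance the M exponent: (-1)·n from C, plus 2·(1) + 3·(0) + (1) + 2·(-1) = 1 from the rest, must sum to zero.
−n + 1 = 0, so n = 1.

1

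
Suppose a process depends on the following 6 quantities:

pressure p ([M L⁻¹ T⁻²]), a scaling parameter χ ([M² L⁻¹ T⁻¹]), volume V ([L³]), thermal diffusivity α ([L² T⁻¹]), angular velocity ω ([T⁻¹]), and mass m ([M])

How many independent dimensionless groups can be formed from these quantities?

There are 6 variables and 3 base dimensions (M, L, T).
The dimension matrix has rank 3.
Independent dimensionless groups: 6 − 3 = 3.

3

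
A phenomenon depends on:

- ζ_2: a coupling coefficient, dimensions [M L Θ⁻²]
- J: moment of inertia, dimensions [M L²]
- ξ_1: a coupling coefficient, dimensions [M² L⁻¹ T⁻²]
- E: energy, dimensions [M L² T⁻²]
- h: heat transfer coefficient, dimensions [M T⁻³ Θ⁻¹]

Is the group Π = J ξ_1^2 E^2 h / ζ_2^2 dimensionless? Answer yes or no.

Sum the exponent of each base dimension across the product:
  M: −2·[ζ_2]_M + [J]_M + 2·[ξ_1]_M + 2·[E]_M + [h]_M = −2·(1) + (1) + 2·(2) + 2·(1) + (1) = 6
  L: −2·[ζ_2]_L + [J]_L + 2·[ξ_1]_L + 2·[E]_L + [h]_L = −2·(1) + (2) + 2·(-1) + 2·(2) + (0) = 2
  T: −2·[ζ_2]_T + [J]_T + 2·[ξ_1]_T + 2·[E]_T + [h]_T = −2·(0) + (0) + 2·(-2) + 2·(-2) + (-3) = -11
  Θ: −2·[ζ_2]_Θ + [J]_Θ + 2·[ξ_1]_Θ + 2·[E]_Θ + [h]_Θ = −2·(-2) + (0) + 2·(0) + 2·(0) + (-1) = 3
Net dimensions [M⁶ L² T⁻¹¹ Θ³] ≠ [1] — not dimensionless.

no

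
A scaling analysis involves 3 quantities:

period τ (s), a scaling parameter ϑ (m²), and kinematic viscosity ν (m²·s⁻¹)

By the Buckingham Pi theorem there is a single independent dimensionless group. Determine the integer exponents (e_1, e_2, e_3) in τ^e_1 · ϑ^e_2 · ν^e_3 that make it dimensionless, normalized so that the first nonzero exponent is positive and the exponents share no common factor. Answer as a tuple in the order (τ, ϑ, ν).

L: e_1·(0) + e_2·(2) + e_3·(2) = 0
T: e_1·(1) + e_2·(0) + e_3·(-1) = 0
Solving this homogeneous linear system for the smallest-integer solution (first nonzero entry positive) gives (1, -1, 1).

(1, -1, 1)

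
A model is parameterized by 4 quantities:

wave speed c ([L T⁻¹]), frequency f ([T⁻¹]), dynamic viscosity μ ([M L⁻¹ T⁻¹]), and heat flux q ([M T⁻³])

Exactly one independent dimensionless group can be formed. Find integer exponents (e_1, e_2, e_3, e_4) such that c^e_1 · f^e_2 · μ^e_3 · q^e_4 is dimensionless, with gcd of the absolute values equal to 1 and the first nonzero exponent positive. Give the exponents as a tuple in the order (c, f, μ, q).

(1, 1, 1, -1)

M: e_1·(0) + e_2·(0) + e_3·(1) + e_4·(1) = 0
L: e_1·(1) + e_2·(0) + e_3·(-1) + e_4·(0) = 0
T: e_1·(-1) + e_2·(-1) + e_3·(-1) + e_4·(-3) = 0
Solving this homogeneous linear system for the smallest-integer solution (first nonzero entry positive) gives (1, 1, 1, -1).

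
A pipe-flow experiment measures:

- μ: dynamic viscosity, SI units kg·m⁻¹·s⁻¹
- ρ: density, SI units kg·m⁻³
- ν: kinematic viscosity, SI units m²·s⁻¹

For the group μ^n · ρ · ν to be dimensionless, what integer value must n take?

Balance the M exponent: (1)·n from μ, plus (1) + (0) = 1 from the rest, must sum to zero.
n + 1 = 0, so n = -1.

-1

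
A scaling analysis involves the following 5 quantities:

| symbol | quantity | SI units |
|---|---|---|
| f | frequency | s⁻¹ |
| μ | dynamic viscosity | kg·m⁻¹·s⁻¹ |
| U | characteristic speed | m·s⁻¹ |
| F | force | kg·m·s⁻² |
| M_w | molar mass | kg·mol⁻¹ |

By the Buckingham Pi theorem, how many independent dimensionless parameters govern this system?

1

There are 5 variables and 4 base dimensions (M, L, T, N).
The dimension matrix has rank 4.
Independent dimensionless groups: 5 − 4 = 1.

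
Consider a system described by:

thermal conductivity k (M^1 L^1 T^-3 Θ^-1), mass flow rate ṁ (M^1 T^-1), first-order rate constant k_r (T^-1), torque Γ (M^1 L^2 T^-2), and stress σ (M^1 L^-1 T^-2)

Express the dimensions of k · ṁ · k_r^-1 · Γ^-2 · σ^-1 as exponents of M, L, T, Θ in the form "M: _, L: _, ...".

M: -1, L: -2, T: 3, Θ: -1

Collect each base-dimension exponent across the product:
  M: (1) + (1) − (0) − 2·(1) − (1) = -1
  L: (1) + (0) − (0) − 2·(2) − (-1) = -2
  T: (-3) + (-1) − (-1) − 2·(-2) − (-2) = 3
  Θ: (-1) + (0) − (0) − 2·(0) − (0) = -1
So the dimensions are [M⁻¹ L⁻² T³ Θ⁻¹].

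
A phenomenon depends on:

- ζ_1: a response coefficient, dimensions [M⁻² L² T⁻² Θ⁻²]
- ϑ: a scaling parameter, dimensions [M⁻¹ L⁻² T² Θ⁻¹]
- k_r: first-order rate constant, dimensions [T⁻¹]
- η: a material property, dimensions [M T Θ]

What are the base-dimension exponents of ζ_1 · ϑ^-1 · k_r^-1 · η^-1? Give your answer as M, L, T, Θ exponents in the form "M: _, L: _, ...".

M: -2, L: 4, T: -4, Θ: -2

Collect each base-dimension exponent across the product:
  M: (-2) − (-1) − (0) − (1) = -2
  L: (2) − (-2) − (0) − (0) = 4
  T: (-2) − (2) − (-1) − (1) = -4
  Θ: (-2) − (-1) − (0) − (1) = -2
So the dimensions are [M⁻² L⁴ T⁻⁴ Θ⁻²].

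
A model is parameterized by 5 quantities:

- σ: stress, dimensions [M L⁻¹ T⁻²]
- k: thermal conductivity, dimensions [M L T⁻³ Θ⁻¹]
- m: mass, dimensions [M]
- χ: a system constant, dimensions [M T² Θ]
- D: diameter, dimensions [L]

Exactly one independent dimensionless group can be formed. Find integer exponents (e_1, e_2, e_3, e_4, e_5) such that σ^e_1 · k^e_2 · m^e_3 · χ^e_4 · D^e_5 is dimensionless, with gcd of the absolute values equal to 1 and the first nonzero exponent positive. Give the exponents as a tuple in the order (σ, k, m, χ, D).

(1, -2, 3, -2, 3)

M: e_1·(1) + e_2·(1) + e_3·(1) + e_4·(1) + e_5·(0) = 0
L: e_1·(-1) + e_2·(1) + e_3·(0) + e_4·(0) + e_5·(1) = 0
T: e_1·(-2) + e_2·(-3) + e_3·(0) + e_4·(2) + e_5·(0) = 0
Θ: e_1·(0) + e_2·(-1) + e_3·(0) + e_4·(1) + e_5·(0) = 0
Solving this homogeneous linear system for the smallest-integer solution (first nonzero entry positive) gives (1, -2, 3, -2, 3).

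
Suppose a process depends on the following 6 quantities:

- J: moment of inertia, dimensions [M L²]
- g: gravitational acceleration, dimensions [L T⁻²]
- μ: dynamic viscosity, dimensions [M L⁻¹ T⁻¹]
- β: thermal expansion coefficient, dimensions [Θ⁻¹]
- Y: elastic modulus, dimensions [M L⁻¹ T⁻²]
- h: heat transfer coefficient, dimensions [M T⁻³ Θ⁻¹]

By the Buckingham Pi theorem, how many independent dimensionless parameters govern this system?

2

There are 6 variables and 4 base dimensions (M, L, T, Θ).
The dimension matrix has rank 4.
Independent dimensionless groups: 6 − 4 = 2.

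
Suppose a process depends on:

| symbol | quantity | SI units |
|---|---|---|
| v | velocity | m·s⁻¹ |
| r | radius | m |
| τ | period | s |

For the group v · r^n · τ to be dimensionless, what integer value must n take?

Balance the L exponent: (1)·n from r, plus (1) + (0) = 1 from the rest, must sum to zero.
n + 1 = 0, so n = -1.

-1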